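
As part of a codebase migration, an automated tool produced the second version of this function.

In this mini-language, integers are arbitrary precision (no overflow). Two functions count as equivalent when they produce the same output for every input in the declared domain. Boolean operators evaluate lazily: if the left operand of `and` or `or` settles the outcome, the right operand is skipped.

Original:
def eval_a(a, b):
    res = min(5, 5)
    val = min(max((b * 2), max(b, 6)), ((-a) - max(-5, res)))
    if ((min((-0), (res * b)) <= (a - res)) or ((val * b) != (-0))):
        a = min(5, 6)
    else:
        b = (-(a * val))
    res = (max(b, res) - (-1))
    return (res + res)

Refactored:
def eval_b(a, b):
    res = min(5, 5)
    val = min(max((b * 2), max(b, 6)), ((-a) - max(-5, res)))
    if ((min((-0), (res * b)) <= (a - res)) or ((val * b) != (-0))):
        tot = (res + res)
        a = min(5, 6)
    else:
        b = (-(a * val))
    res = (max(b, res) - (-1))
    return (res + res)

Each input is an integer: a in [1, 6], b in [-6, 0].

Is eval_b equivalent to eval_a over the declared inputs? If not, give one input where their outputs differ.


This is a faithful refactor — arithmetic usage differs; and statement counts differ; and local variable names differ, but the computed results match everywhere.
One worked example (a=4, b=0) — eval_a: res=5, then val=-9, then ((min((-0), (res * b)) <= (a - res)) or ((val * b) != (-0))) is false, then b=36, then res=37, then returns 74; eval_b: res=5, then val=-9, then ((min((-0), (res * b)) <= (a - res)) or ((val * b) != (-0))) is false, then b=36, then res=37, then returns 74; agreement on 74.
Every one of the 42 inputs gives matching results.
verdict: equivalent


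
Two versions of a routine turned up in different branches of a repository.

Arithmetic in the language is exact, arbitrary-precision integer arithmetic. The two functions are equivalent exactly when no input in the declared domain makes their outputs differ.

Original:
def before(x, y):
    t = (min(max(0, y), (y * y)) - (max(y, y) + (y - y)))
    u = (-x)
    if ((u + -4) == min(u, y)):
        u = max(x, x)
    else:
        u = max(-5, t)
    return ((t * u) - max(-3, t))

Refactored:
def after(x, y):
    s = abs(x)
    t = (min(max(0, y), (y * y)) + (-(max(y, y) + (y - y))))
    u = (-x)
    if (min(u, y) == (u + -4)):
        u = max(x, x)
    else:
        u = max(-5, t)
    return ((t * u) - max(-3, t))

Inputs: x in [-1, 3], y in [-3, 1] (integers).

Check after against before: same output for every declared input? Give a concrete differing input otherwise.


The two are interchangeable: statement counts differ, plus arithmetic usage differs, plus min/max/abs usage differs, plus local variable names differ, and every declared input agrees.
Spot check at x=2, y=1 — before: t=0, then u=-2, then ((u + -4) == min(u, y)) is false, then u=0, then returns 0. after: s=2, then t=0, then u=-2, then (min(u, y) == (u + -4)) is false, then u=0, then returns 0. Both give 0.
Across all 25 domain points the two functions coincide.
verdict: equivalent


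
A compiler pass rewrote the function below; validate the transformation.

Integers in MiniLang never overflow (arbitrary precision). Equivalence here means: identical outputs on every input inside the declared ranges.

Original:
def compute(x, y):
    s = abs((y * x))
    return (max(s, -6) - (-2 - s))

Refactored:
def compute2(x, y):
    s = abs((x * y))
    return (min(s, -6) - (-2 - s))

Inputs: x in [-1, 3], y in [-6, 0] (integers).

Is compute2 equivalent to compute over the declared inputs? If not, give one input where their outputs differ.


Not equivalent: x=-1, y=-6 separates them (14 vs 2).
compute: s = 6; return 14
compute2: s = 6; return 2
verdict: not equivalent; witness: x=-1, y=-6


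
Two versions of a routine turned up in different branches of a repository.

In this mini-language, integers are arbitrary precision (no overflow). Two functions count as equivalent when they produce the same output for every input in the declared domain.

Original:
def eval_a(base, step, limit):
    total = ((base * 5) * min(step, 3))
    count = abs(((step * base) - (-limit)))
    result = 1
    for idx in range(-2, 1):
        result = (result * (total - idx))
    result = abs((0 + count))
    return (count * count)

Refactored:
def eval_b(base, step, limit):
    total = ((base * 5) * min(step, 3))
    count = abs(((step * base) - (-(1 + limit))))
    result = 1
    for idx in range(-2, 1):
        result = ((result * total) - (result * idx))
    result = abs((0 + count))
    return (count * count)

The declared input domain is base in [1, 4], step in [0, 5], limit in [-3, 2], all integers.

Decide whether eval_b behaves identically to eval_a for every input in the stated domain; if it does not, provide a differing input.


base=1, step=0, limit=-3 yields 9 from eval_a but 4 from eval_b.
verdict: not equivalent; witness: base=1, step=0, limit=-3


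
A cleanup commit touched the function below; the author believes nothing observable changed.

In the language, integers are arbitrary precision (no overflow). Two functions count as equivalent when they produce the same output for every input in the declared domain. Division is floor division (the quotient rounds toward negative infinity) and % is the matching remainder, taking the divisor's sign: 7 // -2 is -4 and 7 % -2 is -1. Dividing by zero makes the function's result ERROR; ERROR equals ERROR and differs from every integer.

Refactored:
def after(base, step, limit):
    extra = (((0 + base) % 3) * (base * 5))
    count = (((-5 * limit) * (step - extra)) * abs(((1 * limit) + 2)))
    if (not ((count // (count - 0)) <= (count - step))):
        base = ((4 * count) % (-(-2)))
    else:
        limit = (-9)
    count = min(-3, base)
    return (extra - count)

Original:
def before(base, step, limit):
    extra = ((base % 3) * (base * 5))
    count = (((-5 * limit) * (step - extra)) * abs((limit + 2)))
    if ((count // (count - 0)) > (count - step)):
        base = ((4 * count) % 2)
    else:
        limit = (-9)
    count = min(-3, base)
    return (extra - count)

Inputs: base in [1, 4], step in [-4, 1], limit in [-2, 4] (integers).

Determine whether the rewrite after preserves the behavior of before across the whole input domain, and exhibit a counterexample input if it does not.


The two are interchangeable: constant usage differs; also comparison usage differs; also boolean connective usage differs; also arithmetic usage differs, and every declared input agrees.
One worked example (base=3, step=-3, limit=2) — before: extra := 0 | count := 120 | ((count // (count - 0)) > (count - step)): false | limit := -9 | count := -3 | result 3; after: extra := 0 | count := 120 | (not ((count // (count - 0)) <= (count - step))): false | limit := -9 | count := -3 | result 3; agreement on 3.
An exhaustive pass over the 168 declared inputs shows identical outputs.
verdict: equivalent


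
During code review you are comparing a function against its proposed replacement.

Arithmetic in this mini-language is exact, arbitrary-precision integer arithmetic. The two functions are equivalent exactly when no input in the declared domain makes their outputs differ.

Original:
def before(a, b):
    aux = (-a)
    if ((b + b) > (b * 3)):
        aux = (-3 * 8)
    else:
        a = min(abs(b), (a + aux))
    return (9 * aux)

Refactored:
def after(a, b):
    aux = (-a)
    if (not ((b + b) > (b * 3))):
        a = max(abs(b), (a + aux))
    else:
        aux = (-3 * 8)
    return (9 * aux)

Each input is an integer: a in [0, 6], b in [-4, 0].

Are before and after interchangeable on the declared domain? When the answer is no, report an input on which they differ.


Equivalent. The one real change (`min(abs(b), (a + aux))` became `max(abs(b), (a + aux))`) has no effect anywhere in the declared ranges.
An exhaustive pass over the 35 declared inputs shows identical outputs.
One worked example (a=3, b=-3) — before: aux := -3 | ((b + b) > (b * 3)): true | aux := -24 | result -216; after: aux := -3 | (not ((b + b) > (b * 3))): false | aux := -24 | result -216; agreement on -216.
verdict: equivalent


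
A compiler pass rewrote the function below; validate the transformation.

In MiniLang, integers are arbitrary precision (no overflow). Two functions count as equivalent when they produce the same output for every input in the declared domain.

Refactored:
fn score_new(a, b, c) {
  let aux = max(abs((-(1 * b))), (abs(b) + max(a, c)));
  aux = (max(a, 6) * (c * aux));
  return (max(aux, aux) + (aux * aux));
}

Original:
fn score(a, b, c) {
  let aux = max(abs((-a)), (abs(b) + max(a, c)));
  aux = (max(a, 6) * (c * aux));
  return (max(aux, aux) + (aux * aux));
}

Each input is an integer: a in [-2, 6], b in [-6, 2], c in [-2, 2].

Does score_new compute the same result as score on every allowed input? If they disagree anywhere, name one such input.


There is a counterexample at a=-2, b=-6, c=-2: 2256 on one side, 5112 on the other.
score: aux=4, then aux=-48, then returns 2256
score_new: aux=6, then aux=-72, then returns 5112
verdict: not equivalent; witness: a=-2, b=-6, c=-2


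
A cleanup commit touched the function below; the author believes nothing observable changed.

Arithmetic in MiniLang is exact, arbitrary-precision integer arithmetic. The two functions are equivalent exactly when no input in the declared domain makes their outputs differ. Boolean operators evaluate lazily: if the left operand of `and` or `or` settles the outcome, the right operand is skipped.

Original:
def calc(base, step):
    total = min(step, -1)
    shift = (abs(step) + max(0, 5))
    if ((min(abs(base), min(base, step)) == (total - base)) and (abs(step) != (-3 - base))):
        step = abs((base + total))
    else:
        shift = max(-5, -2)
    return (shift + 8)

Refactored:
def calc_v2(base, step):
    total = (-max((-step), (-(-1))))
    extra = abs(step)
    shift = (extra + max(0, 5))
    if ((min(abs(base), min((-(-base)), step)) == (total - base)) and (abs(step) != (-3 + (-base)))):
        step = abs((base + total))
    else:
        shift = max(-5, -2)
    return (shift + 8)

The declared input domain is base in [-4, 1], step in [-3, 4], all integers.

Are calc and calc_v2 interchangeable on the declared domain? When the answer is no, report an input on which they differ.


The two versions differ — the changes include local variable names differ, min/max/abs usage differs, statement counts differ, arithmetic usage differs.
Tracing base=-4, step=0: calc: total becomes -1; next shift becomes 5; next ((min(abs(base), min(base, step)) == (total - base)) and (abs(step) != (-3 - base))) evaluates to false; next shift becomes -2; next final value 6 | calc_v2: total becomes -1; next extra becomes 0; next shift becomes 5; next ((min(abs(base), min((-(-base)), step)) == (total - base)) and (abs(step) != (-3 + (-base)))) evaluates to false; next shift becomes -2; next final value 6 — matching result 6.
Checked all 48 inputs in the declared domain: the outputs agree on every one.
verdict: equivalent


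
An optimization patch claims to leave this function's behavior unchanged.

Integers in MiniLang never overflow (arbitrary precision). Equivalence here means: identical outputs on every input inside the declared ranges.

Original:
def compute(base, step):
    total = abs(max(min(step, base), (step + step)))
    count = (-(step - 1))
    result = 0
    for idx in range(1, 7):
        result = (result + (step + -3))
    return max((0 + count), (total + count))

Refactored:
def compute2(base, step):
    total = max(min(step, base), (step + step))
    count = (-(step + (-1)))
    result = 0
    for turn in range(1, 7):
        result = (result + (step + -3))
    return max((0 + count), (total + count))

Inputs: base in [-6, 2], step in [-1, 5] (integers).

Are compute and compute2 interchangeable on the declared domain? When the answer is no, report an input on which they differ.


base=-6, step=-1 yields 4 from compute but 2 from compute2.
verdict: not equivalent; witness: base=-6, step=-1


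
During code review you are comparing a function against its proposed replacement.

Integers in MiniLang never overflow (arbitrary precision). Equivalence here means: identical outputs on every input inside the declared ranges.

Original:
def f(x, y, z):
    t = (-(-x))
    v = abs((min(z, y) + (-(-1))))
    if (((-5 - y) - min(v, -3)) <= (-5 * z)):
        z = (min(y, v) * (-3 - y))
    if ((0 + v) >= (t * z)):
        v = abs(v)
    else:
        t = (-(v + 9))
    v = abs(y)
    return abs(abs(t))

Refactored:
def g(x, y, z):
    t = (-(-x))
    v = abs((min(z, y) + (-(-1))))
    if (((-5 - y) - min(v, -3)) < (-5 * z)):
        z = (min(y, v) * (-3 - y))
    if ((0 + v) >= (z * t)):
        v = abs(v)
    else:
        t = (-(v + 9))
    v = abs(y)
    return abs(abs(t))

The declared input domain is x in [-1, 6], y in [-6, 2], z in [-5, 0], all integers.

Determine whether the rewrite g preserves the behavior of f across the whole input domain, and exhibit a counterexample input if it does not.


Take x=1, y=-2, z=0.
f: t becomes 1; next v becomes 1; next (((-5 - y) - min(v, -3)) <= (-5 * z)) evaluates to true; next z becomes 2; next ((0 + v) >= (t * z)) evaluates to false; next t becomes -10; next v becomes 2; next final value 10
g: t becomes 1; next v becomes 1; next (((-5 - y) - min(v, -3)) < (-5 * z)) evaluates to false; next ((0 + v) >= (z * t)) evaluates to true; next v becomes 1; next v becomes 2; next final value 1
10 and 1 differ, so these are not the same function on this domain.
verdict: not equivalent; witness: x=1, y=-2, z=0


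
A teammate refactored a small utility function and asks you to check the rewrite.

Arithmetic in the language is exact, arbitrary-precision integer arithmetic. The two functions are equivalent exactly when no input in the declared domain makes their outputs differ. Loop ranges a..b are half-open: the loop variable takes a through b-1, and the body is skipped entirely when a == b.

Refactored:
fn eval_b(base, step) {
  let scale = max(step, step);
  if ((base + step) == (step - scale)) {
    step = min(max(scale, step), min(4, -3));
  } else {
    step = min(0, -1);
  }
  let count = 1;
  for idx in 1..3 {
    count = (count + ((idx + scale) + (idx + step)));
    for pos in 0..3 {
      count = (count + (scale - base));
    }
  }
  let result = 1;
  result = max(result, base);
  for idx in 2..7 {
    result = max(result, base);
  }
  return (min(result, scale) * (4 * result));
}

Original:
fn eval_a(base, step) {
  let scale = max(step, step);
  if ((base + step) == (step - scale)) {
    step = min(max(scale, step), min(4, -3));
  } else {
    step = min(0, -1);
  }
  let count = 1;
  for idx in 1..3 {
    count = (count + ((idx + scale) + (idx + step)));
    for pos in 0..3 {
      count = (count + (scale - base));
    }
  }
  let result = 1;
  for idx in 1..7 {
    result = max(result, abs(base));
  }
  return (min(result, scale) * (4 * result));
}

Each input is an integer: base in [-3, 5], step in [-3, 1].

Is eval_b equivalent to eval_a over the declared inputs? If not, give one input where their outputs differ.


These are not equivalent — on base=-3, step=-3 the outputs split (-36 vs -12).
eval_a: scale := -3 | ((base + step) == (step - scale)): false | step := -1 | count := 1 | iter idx=1: | count := -1 | iter pos=0: | count := -1 | iter pos=1: | count := -1 | iter pos=2: | count := -1 | iter idx=2: | count := -1 | iter pos=0: | count := -1 | iter pos=1: | count := -1 | iter pos=2: | count := -1 | result := 1 | iter idx=1: | result := 3 | iter idx=2: | result := 3 | iter idx=3: | result := 3 | iter idx=4: | result := 3 | iter idx=5: | result := 3 | iter idx=6: | result := 3 | result -36
eval_b: scale := -3 | ((base + step) == (step - scale)): false | step := -1 | count := 1 | iter idx=1: | count := -1 | iter pos=0: | count := -1 | iter pos=1: | count := -1 | iter pos=2: | count := -1 | iter idx=2: | count := -1 | iter pos=0: | count := -1 | iter pos=1: | count := -1 | iter pos=2: | count := -1 | result := 1 | result := 1 | iter idx=2: | result := 1 | iter idx=3: | result := 1 | iter idx=4: | result := 1 | iter idx=5: | result := 1 | iter idx=6: | result := 1 | result -12
verdict: not equivalent; witness: base=-3, step=-3


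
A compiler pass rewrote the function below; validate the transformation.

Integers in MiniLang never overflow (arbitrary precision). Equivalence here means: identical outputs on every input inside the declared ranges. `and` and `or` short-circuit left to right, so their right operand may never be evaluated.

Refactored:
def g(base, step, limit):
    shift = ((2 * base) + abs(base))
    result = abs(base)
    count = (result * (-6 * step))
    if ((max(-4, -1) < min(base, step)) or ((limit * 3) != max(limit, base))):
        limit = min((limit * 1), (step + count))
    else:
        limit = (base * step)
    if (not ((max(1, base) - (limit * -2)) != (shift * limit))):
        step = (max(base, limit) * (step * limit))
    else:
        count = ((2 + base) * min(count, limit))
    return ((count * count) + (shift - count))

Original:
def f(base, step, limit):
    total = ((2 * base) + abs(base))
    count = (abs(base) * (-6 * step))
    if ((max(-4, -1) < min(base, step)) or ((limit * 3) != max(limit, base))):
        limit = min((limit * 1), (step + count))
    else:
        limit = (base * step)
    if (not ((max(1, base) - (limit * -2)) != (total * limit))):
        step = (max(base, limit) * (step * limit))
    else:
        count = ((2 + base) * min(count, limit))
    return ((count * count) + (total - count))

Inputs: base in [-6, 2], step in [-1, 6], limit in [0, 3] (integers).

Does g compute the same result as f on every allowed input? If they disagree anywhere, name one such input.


Side by side, the visible changes include: local variable names differ; statement counts differ.
As a probe, take base=-1, step=-1, limit=0: f runs total := -1 | count := 6 | ((max(-4, -1) < min(base, step)) or ((limit * 3) != max(limit, base))): false | limit := 1 | (not ((max(1, base) - (limit * -2)) != (total * limit))): false | count := 1 | result -1; g runs shift := -1 | result := 1 | count := 6 | ((max(-4, -1) < min(base, step)) or ((limit * 3) != max(limit, base))): false | limit := 1 | (not ((max(1, base) - (limit * -2)) != (shift * limit))): false | count := 1 | result -1; both end at -1.
Checked all 288 inputs in the declared domain: the outputs agree on every one.
verdict: equivalent


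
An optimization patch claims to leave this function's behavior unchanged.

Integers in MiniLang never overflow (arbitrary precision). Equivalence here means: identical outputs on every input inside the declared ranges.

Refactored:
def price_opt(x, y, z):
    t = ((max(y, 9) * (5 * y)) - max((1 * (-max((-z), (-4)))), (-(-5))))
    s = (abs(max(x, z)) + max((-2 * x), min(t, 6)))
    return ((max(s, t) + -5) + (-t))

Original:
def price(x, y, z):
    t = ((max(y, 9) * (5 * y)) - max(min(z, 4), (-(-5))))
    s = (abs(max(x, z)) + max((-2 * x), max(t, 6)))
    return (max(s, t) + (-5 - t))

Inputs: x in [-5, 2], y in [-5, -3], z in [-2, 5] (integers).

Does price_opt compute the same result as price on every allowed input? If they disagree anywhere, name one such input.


Consider the input x=-2, y=-5, z=-2.
price: t = -230; s = 8; return 233
price_opt: t = -230; s = 6; return 231
233 vs 231 — the two versions disagree here.
verdict: not equivalent; witness: x=-2, y=-5, z=-2


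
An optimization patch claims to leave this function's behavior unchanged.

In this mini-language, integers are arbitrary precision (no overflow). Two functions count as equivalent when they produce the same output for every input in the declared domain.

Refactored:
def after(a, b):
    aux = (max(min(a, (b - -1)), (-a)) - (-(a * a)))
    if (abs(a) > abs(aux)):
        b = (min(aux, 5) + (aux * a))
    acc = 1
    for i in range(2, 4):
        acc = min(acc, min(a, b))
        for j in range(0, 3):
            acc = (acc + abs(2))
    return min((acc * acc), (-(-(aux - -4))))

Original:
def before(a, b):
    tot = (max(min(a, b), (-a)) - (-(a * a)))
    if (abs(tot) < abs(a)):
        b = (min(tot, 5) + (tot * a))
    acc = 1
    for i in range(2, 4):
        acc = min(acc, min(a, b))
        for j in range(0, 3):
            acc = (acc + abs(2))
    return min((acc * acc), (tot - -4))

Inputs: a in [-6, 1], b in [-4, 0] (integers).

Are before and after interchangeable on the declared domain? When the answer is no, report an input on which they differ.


Take a=1, b=-1.
before: tot = 0; (abs(tot) < abs(a)) -> true; b = 0; acc = 1; [i=2]; acc = 0; [j=0]; acc = 2; [j=1]; acc = 4; [j=2]; acc = 6; [i=3]; acc = 0; [j=0]; acc = 2; [j=1]; acc = 4; [j=2]; acc = 6; return 4
after: aux = 1; (abs(a) > abs(aux)) -> false; acc = 1; [i=2]; acc = -1; [j=0]; acc = 1; [j=1]; acc = 3; [j=2]; acc = 5; [i=3]; acc = -1; [j=0]; acc = 1; [j=1]; acc = 3; [j=2]; acc = 5; return 5
4 vs 5 — the two versions disagree here.
verdict: not equivalent; witness: a=1, b=-1


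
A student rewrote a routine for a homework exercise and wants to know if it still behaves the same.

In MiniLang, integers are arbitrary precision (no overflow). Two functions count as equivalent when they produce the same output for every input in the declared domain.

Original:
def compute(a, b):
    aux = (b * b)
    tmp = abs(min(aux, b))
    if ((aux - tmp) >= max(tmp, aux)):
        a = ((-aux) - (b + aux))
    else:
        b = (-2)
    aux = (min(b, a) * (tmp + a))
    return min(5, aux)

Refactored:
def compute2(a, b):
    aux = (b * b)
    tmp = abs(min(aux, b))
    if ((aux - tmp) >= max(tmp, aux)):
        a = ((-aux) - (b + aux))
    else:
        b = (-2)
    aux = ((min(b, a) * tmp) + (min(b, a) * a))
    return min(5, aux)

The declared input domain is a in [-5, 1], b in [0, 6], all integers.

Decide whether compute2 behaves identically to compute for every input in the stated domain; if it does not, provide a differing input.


The two versions differ — the changes include arithmetic usage differs, and min/max/abs usage differs.
Tracing a=-2, b=1: compute: aux := 1 | tmp := 1 | ((aux - tmp) >= max(tmp, aux)): false | b := -2 | aux := 2 | result 2 | compute2: aux := 1 | tmp := 1 | ((aux - tmp) >= max(tmp, aux)): false | b := -2 | aux := 2 | result 2 — matching result 2.
Checked all 49 inputs in the declared domain: the outputs agree on every one.
verdict: equivalent


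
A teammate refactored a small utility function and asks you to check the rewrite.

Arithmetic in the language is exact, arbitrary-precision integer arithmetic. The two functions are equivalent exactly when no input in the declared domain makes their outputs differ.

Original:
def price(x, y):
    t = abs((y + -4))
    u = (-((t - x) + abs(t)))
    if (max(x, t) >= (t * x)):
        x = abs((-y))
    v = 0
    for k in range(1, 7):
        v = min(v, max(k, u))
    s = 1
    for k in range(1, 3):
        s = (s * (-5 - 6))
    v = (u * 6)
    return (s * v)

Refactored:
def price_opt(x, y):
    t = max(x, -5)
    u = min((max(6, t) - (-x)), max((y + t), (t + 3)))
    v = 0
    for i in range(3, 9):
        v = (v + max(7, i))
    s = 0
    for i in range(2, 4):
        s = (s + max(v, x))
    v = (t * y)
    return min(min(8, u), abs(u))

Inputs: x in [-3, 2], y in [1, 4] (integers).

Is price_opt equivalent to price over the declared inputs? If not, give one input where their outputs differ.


Evaluate both at x=-3, y=1.
price: t := 3 | u := -9 | (max(x, t) >= (t * x)): true | x := 1 | v := 0 | iter k=1: | v := 0 | iter k=2: | v := 0 | iter k=3: | v := 0 | iter k=4: | v := 0 | iter k=5: | v := 0 | iter k=6: | v := 0 | s := 1 | iter k=1: | s := -11 | iter k=2: | s := 121 | v := -54 | result -6534
price_opt: t := -3 | u := 0 | v := 0 | iter i=3: | v := 7 | iter i=4: | v := 14 | iter i=5: | v := 21 | iter i=6: | v := 28 | iter i=7: | v := 35 | iter i=8: | v := 43 | s := 0 | iter i=2: | s := 43 | iter i=3: | s := 86 | v := -3 | result 0
-6534 against 0: the behavior changed.
verdict: not equivalent; witness: x=-3, y=1


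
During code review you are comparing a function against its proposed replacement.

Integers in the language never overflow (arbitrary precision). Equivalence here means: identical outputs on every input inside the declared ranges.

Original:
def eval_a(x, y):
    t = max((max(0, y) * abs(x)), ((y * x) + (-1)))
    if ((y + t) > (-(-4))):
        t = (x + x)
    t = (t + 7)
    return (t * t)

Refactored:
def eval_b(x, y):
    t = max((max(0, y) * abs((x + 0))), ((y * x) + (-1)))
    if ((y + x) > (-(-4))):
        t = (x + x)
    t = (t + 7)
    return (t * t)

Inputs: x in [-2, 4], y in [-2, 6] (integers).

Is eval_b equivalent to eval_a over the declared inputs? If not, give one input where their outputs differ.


Input x=-2, y=2: 9 from eval_a versus 121 from eval_b.
verdict: not equivalent; witness: x=-2, y=2


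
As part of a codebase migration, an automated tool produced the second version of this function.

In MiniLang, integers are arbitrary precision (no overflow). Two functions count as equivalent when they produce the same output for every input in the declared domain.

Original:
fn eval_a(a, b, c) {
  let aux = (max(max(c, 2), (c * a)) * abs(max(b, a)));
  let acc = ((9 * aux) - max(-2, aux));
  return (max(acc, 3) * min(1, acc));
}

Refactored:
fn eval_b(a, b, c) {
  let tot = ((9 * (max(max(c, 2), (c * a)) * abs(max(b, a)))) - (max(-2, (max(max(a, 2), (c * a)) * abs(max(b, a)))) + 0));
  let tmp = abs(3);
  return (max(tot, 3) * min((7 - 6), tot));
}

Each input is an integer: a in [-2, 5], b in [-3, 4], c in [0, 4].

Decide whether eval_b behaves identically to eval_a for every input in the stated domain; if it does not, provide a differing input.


Input a=-2, b=-3, c=3: 48 from eval_a versus 50 from eval_b.
verdict: not equivalent; witness: a=-2, b=-3, c=3


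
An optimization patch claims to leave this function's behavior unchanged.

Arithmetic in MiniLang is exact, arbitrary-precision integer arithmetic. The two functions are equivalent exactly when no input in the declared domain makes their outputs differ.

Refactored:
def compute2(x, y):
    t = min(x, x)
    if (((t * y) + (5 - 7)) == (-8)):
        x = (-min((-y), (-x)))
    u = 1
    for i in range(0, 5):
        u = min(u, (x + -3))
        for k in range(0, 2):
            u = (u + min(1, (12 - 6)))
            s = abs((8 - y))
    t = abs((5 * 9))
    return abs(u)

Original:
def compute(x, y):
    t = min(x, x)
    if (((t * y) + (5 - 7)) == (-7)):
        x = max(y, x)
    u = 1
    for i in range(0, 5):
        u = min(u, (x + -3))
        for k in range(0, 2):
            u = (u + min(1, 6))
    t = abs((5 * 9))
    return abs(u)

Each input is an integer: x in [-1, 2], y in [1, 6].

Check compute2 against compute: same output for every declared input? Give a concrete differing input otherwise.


There is a counterexample at x=-1, y=5: 4 on one side, 2 on the other.
compute: t=-1, then (((t * y) + (5 - 7)) == (-7)) is true, then x=5, then u=1, then (i=0), then u=1, then (k=0), then u=2, then (k=1), then u=3, then (i=1), then u=2, then (k=0), then u=3, then (k=1), then u=4, then (i=2), then u=2, then (k=0), then u=3, then (k=1), then u=4, then (i=3), then u=2, then (k=0), then u=3, then (k=1), then u=4, then (i=4), then u=2, then (k=0), then u=3, then (k=1), then u=4, then t=45, then returns 4
compute2: t=-1, then (((t * y) + (5 - 7)) == (-8)) is false, then u=1, then (i=0), then u=-4, then (k=0), then u=-3, then s=3, then (k=1), then u=-2, then s=3, then (i=1), then u=-4, then (k=0), then u=-3, then s=3, then (k=1), then u=-2, then s=3, then (i=2), then u=-4, then (k=0), then u=-3, then s=3, then (k=1), then u=-2, then s=3, then (i=3), then u=-4, then (k=0), then u=-3, then s=3, then (k=1), then u=-2, then s=3, then (i=4), then u=-4, then (k=0), then u=-3, then s=3, then (k=1), then u=-2, then s=3, then t=45, then returns 2
verdict: not equivalent; witness: x=-1, y=5


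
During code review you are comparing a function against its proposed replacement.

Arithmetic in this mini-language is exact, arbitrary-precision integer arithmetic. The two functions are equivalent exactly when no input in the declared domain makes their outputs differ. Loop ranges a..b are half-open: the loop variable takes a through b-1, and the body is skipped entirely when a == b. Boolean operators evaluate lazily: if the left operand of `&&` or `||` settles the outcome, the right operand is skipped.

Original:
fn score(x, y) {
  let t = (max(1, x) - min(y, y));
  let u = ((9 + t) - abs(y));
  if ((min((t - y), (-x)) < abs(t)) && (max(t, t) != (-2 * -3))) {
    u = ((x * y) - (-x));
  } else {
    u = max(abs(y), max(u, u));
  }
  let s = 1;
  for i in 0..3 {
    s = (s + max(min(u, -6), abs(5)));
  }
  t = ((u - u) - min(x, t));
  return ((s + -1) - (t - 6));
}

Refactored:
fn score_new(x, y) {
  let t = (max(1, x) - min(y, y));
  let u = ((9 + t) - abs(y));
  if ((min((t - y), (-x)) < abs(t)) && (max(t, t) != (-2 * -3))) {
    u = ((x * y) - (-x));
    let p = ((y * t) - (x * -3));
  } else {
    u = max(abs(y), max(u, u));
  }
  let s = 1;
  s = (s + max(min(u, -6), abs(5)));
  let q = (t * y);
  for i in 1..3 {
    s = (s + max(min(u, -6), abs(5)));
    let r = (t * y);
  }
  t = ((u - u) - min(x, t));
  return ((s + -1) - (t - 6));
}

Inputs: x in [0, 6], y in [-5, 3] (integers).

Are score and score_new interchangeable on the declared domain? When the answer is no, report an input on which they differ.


This is a faithful refactor — loop structure differs; also min/max/abs usage differs; also arithmetic usage differs; also statement counts differ; also local variable names differ; also constant usage differs, but the computed results match everywhere.
One worked example (x=1, y=0) — score: t = 1; u = 10; ((min((t - y), (-x)) < abs(t)) && (max(t, t) != (-2 * -3))) -> true; u = 1; s = 1; [i=0]; s = 6; [i=1]; s = 11; [i=2]; s = 16; t = -1; return 22; score_new: t = 1; u = 10; ((min((t - y), (-x)) < abs(t)) && (max(t, t) != (-2 * -3))) -> true; u = 1; p = 3; s = 1; s = 6; q = 0; [i=1]; s = 11; r = 0; [i=2]; s = 16; r = 0; t = -1; return 22; agreement on 22.
Every one of the 63 inputs gives matching results.
verdict: equivalent


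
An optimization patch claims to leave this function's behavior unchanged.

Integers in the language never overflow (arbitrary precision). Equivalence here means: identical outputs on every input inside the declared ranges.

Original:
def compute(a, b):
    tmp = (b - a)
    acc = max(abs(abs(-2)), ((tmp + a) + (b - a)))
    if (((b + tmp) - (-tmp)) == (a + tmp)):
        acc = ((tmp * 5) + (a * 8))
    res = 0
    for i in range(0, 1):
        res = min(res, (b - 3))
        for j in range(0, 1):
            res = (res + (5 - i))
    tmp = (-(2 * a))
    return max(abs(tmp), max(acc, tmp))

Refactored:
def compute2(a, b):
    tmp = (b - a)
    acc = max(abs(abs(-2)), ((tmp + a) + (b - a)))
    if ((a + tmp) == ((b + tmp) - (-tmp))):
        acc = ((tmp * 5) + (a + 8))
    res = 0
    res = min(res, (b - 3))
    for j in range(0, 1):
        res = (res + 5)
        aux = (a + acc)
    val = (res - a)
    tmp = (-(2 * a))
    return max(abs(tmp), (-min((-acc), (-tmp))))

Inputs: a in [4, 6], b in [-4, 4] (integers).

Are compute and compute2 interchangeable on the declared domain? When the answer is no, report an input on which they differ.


Evaluate both at a=4, b=4.
compute: tmp = 0; acc = 4; (((b + tmp) - (-tmp)) == (a + tmp)) -> true; acc = 32; res = 0; [i=0]; res = 0; [j=0]; res = 5; tmp = -8; return 32
compute2: tmp = 0; acc = 4; ((a + tmp) == ((b + tmp) - (-tmp))) -> true; acc = 12; res = 0; res = 0; [j=0]; res = 5; aux = 16; val = 1; tmp = -8; return 12
32 != 12, so the rewrite changes behavior.
verdict: not equivalent; witness: a=4, b=4


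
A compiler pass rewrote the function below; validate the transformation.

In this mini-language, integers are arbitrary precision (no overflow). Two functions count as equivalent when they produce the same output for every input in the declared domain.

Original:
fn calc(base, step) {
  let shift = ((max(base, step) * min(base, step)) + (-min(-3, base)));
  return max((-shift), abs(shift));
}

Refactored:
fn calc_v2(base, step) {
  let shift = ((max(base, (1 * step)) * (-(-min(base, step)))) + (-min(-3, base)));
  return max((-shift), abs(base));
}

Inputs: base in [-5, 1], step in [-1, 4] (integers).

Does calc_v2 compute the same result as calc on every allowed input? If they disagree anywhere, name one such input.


Run the pair on base=-5, step=-1.
calc: shift=10, then returns 10
calc_v2: shift=10, then returns 5
10 against 5: the behavior changed.
verdict: not equivalent; witness: base=-5, step=-1


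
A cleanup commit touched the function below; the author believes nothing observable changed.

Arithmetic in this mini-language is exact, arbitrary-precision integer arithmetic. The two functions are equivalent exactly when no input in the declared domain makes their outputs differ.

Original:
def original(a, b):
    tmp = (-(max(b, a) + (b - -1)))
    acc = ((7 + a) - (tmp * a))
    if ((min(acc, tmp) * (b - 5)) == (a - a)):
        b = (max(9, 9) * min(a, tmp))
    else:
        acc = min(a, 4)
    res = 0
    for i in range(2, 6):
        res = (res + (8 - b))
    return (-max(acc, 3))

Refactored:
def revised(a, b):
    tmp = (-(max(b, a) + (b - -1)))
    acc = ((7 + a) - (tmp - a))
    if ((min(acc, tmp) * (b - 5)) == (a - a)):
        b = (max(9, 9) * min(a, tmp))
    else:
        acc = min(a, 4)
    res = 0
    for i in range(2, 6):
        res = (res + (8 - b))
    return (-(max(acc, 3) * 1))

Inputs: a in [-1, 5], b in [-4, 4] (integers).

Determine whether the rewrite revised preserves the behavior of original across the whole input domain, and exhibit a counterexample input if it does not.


Consider the input a=1, b=-2.
original: tmp := 0 | acc := 8 | ((min(acc, tmp) * (b - 5)) == (a - a)): true | b := 0 | res := 0 | iter i=2: | res := 8 | iter i=3: | res := 16 | iter i=4: | res := 24 | iter i=5: | res := 32 | result -8
revised: tmp := 0 | acc := 9 | ((min(acc, tmp) * (b - 5)) == (a - a)): true | b := 0 | res := 0 | iter i=2: | res := 8 | iter i=3: | res := 16 | iter i=4: | res := 24 | iter i=5: | res := 32 | result -9
-8 against -9: the behavior changed.
verdict: not equivalent; witness: a=1, b=-2


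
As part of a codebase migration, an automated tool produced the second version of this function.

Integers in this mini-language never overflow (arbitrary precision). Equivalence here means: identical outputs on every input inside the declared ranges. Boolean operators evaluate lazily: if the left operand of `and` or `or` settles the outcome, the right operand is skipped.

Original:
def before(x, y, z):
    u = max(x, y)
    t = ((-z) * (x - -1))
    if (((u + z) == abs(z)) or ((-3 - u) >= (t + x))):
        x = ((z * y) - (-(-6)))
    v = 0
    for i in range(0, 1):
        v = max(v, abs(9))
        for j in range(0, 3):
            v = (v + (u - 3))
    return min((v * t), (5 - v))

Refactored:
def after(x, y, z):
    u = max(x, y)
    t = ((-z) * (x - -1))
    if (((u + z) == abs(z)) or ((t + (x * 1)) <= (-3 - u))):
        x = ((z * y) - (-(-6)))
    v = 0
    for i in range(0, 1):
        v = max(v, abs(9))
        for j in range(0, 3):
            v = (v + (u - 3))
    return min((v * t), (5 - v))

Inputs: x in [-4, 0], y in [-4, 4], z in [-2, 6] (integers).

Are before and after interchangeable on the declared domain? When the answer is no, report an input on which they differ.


The two versions differ — the changes include constant usage differs, comparison usage differs, arithmetic usage differs.
Tracing x=0, y=3, z=1: before: u=3, then t=-1, then (((u + z) == abs(z)) or ((-3 - u) >= (t + x))) is false, then v=0, then (i=0), then v=9, then (j=0), then v=9, then (j=1), then v=9, then (j=2), then v=9, then returns -9 | after: u=3, then t=-1, then (((u + z) == abs(z)) or ((t + (x * 1)) <= (-3 - u))) is false, then v=0, then (i=0), then v=9, then (j=0), then v=9, then (j=1), then v=9, then (j=2), then v=9, then returns -9 — matching result -9.
Across all 405 domain points the two functions coincide.
verdict: equivalent


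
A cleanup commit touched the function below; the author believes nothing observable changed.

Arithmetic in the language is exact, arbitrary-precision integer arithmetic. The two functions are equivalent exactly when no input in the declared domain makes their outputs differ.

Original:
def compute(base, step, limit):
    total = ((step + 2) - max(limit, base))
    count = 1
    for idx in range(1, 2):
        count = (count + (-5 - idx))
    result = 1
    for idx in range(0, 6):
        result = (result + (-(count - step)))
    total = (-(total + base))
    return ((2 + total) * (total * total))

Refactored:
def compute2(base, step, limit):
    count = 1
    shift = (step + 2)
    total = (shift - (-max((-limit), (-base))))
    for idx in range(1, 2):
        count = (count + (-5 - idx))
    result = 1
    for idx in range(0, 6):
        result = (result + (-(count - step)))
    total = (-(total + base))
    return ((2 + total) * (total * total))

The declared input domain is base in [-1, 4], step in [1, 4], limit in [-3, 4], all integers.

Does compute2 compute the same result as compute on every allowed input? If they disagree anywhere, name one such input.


Take base=-1, step=1, limit=-3.
compute: total := 4 | count := 1 | iter idx=1: | count := -5 | result := 1 | iter idx=0: | result := 7 | iter idx=1: | result := 13 | iter idx=2: | result := 19 | iter idx=3: | result := 25 | iter idx=4: | result := 31 | iter idx=5: | result := 37 | total := -3 | result -9
compute2: count := 1 | shift := 3 | total := 6 | iter idx=1: | count := -5 | result := 1 | iter idx=0: | result := 7 | iter idx=1: | result := 13 | iter idx=2: | result := 19 | iter idx=3: | result := 25 | iter idx=4: | result := 31 | iter idx=5: | result := 37 | total := -5 | result -75
-9 vs -75 — the two versions disagree here.
verdict: not equivalent; witness: base=-1, step=1, limit=-3


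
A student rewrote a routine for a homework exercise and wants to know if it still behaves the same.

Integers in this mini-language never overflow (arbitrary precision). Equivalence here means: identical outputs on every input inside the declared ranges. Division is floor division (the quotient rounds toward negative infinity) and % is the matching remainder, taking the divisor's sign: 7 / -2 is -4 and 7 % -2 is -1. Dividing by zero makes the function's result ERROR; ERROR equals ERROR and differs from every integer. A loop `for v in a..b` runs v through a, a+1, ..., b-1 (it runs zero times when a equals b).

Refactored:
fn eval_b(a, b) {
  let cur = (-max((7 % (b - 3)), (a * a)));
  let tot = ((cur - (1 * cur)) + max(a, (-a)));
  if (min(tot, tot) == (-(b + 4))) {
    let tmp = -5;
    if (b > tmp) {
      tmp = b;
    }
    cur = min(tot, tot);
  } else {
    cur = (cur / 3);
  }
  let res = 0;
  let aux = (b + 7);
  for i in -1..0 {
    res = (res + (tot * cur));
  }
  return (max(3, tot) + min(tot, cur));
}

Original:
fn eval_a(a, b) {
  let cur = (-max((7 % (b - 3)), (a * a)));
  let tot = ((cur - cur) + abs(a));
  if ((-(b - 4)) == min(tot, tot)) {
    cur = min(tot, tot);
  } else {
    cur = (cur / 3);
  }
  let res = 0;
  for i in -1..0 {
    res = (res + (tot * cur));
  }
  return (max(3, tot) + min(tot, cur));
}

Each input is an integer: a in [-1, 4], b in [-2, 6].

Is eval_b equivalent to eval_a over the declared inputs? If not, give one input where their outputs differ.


Input a=2, b=2: 5 from eval_a versus 1 from eval_b.
verdict: not equivalent; witness: a=2, b=2


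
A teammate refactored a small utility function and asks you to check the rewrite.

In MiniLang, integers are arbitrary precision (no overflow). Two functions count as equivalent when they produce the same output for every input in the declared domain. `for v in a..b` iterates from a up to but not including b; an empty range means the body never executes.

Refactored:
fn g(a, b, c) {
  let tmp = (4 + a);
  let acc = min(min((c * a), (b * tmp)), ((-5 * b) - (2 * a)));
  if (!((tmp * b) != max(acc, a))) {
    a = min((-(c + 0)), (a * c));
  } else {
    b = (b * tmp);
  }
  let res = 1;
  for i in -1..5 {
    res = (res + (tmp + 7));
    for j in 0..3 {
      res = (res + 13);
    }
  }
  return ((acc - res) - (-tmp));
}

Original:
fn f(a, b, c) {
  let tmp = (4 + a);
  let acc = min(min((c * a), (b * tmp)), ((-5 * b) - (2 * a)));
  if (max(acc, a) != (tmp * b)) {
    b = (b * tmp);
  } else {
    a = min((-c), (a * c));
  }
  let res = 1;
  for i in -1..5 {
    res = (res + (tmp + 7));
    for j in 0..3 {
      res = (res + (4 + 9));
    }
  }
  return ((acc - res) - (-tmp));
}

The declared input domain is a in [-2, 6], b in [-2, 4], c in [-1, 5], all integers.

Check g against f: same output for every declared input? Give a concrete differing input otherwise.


The two are interchangeable: constant usage differs; also boolean connective usage differs, and every declared input agrees.
One worked example (a=1, b=3, c=4) — f: tmp = 5; acc = -17; (max(acc, a) != (tmp * b)) -> true; b = 15; res = 1; [i=-1]; res = 13; [j=0]; res = 26; [j=1]; res = 39; [j=2]; res = 52; [i=0]; res = 64; [j=0]; res = 77; [j=1]; res = 90; [j=2]; res = 103; [i=1]; res = 115; [j=0]; res = 128; [j=1]; res = 141; [j=2]; res = 154; [i=2]; res = 166; [j=0]; res = 179; [j=1]; res = 192; [j=2]; res = 205; [i=3]; res = 217; [j=0]; res = 230; [j=1]; res = 243; [j=2]; res = 256; [i=4]; res = 268; [j=0]; res = 281; [j=1]; res = 294; [j=2]; res = 307; return -319; g: tmp = 5; acc = -17; (!((tmp * b) != max(acc, a))) -> false; b = 15; res = 1; [i=-1]; res = 13; [j=0]; res = 26; [j=1]; res = 39; [j=2]; res = 52; [i=0]; res = 64; [j=0]; res = 77; [j=1]; res = 90; [j=2]; res = 103; [i=1]; res = 115; [j=0]; res = 128; [j=1]; res = 141; [j=2]; res = 154; [i=2]; res = 166; [j=0]; res = 179; [j=1]; res = 192; [j=2]; res = 205; [i=3]; res = 217; [j=0]; res = 230; [j=1]; res = 243; [j=2]; res = 256; [i=4]; res = 268; [j=0]; res = 281; [j=1]; res = 294; [j=2]; res = 307; return -319; agreement on -319.
Across all 441 domain points the two functions coincide.
verdict: equivalent
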